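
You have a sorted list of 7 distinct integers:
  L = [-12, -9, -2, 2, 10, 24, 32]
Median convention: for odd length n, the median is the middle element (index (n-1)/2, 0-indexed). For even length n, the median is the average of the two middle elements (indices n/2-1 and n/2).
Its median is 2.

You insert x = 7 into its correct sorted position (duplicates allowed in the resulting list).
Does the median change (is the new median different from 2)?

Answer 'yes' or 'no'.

Old median = 2
Insert x = 7
New median = 9/2
Changed? yes

Answer: yes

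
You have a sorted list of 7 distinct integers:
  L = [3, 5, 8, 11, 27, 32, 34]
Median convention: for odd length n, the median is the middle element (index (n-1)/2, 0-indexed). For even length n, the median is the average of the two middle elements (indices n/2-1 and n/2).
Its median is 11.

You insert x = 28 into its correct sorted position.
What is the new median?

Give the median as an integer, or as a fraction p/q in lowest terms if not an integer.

Answer: 19

Derivation:
Old list (sorted, length 7): [3, 5, 8, 11, 27, 32, 34]
Old median = 11
Insert x = 28
Old length odd (7). Middle was index 3 = 11.
New length even (8). New median = avg of two middle elements.
x = 28: 5 elements are < x, 2 elements are > x.
New sorted list: [3, 5, 8, 11, 27, 28, 32, 34]
New median = 19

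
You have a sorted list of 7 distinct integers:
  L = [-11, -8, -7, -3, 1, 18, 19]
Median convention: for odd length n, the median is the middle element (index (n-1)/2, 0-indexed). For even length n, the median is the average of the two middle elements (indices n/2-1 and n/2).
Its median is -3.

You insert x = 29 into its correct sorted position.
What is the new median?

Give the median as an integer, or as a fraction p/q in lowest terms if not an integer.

Old list (sorted, length 7): [-11, -8, -7, -3, 1, 18, 19]
Old median = -3
Insert x = 29
Old length odd (7). Middle was index 3 = -3.
New length even (8). New median = avg of two middle elements.
x = 29: 7 elements are < x, 0 elements are > x.
New sorted list: [-11, -8, -7, -3, 1, 18, 19, 29]
New median = -1

Answer: -1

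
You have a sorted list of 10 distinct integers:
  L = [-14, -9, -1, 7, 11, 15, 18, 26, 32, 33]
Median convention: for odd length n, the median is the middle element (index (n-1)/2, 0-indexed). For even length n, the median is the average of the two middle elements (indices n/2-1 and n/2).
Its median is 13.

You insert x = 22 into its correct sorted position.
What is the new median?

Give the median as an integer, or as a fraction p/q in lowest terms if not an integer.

Answer: 15

Derivation:
Old list (sorted, length 10): [-14, -9, -1, 7, 11, 15, 18, 26, 32, 33]
Old median = 13
Insert x = 22
Old length even (10). Middle pair: indices 4,5 = 11,15.
New length odd (11). New median = single middle element.
x = 22: 7 elements are < x, 3 elements are > x.
New sorted list: [-14, -9, -1, 7, 11, 15, 18, 22, 26, 32, 33]
New median = 15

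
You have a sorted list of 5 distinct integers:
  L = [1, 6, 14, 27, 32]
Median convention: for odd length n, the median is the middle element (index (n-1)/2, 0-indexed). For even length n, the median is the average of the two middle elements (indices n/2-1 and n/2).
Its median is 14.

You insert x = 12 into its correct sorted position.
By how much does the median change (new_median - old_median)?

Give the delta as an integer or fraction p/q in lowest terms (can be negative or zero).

Answer: -1

Derivation:
Old median = 14
After inserting x = 12: new sorted = [1, 6, 12, 14, 27, 32]
New median = 13
Delta = 13 - 14 = -1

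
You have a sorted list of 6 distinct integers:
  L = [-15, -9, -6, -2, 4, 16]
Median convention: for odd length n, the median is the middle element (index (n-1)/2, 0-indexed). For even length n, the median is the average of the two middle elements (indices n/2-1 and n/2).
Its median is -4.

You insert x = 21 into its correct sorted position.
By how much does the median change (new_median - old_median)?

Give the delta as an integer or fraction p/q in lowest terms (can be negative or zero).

Answer: 2

Derivation:
Old median = -4
After inserting x = 21: new sorted = [-15, -9, -6, -2, 4, 16, 21]
New median = -2
Delta = -2 - -4 = 2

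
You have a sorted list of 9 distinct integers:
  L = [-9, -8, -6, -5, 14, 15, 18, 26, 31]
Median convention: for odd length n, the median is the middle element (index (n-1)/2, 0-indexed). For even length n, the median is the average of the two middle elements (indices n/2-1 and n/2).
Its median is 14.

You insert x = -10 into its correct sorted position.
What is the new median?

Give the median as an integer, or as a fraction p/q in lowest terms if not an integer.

Answer: 9/2

Derivation:
Old list (sorted, length 9): [-9, -8, -6, -5, 14, 15, 18, 26, 31]
Old median = 14
Insert x = -10
Old length odd (9). Middle was index 4 = 14.
New length even (10). New median = avg of two middle elements.
x = -10: 0 elements are < x, 9 elements are > x.
New sorted list: [-10, -9, -8, -6, -5, 14, 15, 18, 26, 31]
New median = 9/2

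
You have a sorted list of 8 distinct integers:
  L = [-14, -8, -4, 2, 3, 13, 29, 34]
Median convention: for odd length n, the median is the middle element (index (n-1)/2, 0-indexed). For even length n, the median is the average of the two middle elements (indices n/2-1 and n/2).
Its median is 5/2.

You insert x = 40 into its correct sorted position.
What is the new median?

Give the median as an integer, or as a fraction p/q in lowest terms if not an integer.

Old list (sorted, length 8): [-14, -8, -4, 2, 3, 13, 29, 34]
Old median = 5/2
Insert x = 40
Old length even (8). Middle pair: indices 3,4 = 2,3.
New length odd (9). New median = single middle element.
x = 40: 8 elements are < x, 0 elements are > x.
New sorted list: [-14, -8, -4, 2, 3, 13, 29, 34, 40]
New median = 3

Answer: 3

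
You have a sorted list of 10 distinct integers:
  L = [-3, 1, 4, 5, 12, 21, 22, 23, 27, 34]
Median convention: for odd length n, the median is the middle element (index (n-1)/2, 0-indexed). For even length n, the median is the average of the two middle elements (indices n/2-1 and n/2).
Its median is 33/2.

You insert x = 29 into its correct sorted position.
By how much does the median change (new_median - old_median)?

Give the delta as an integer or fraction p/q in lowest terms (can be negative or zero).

Old median = 33/2
After inserting x = 29: new sorted = [-3, 1, 4, 5, 12, 21, 22, 23, 27, 29, 34]
New median = 21
Delta = 21 - 33/2 = 9/2

Answer: 9/2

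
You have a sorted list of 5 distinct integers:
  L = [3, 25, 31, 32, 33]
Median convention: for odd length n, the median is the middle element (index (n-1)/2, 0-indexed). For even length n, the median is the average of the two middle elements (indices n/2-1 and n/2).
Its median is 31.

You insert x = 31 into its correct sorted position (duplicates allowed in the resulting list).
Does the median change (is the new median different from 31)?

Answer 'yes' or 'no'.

Old median = 31
Insert x = 31
New median = 31
Changed? no

Answer: no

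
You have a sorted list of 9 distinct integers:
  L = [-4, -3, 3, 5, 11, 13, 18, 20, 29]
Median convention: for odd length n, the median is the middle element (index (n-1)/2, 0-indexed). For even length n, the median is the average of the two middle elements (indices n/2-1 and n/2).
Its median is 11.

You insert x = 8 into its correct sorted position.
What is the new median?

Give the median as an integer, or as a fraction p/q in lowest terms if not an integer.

Old list (sorted, length 9): [-4, -3, 3, 5, 11, 13, 18, 20, 29]
Old median = 11
Insert x = 8
Old length odd (9). Middle was index 4 = 11.
New length even (10). New median = avg of two middle elements.
x = 8: 4 elements are < x, 5 elements are > x.
New sorted list: [-4, -3, 3, 5, 8, 11, 13, 18, 20, 29]
New median = 19/2

Answer: 19/2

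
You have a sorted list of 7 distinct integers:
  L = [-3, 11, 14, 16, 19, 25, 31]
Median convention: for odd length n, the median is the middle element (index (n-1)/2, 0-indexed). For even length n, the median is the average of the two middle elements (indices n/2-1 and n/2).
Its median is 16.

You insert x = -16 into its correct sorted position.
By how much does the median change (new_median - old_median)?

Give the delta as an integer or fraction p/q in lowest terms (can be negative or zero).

Old median = 16
After inserting x = -16: new sorted = [-16, -3, 11, 14, 16, 19, 25, 31]
New median = 15
Delta = 15 - 16 = -1

Answer: -1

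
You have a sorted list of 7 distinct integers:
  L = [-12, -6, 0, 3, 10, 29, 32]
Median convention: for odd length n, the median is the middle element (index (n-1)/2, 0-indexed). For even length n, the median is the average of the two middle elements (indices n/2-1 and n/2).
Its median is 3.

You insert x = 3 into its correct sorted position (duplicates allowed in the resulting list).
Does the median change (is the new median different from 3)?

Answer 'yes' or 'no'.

Old median = 3
Insert x = 3
New median = 3
Changed? no

Answer: no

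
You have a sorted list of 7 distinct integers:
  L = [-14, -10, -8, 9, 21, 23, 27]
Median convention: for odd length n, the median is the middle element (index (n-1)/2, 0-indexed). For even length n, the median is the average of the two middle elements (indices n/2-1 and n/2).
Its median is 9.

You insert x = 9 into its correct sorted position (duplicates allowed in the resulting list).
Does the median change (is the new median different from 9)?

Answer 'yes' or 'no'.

Old median = 9
Insert x = 9
New median = 9
Changed? no

Answer: no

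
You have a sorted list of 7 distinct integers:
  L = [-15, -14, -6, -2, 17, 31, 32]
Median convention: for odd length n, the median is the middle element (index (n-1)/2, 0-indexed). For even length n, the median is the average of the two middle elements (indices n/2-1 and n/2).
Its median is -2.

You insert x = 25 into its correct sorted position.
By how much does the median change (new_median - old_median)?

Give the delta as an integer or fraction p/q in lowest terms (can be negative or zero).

Old median = -2
After inserting x = 25: new sorted = [-15, -14, -6, -2, 17, 25, 31, 32]
New median = 15/2
Delta = 15/2 - -2 = 19/2

Answer: 19/2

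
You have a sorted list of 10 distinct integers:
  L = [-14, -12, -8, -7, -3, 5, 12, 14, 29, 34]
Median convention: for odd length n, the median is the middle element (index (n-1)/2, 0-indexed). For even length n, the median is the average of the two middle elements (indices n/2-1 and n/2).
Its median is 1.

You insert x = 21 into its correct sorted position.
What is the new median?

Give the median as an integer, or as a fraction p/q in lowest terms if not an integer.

Answer: 5

Derivation:
Old list (sorted, length 10): [-14, -12, -8, -7, -3, 5, 12, 14, 29, 34]
Old median = 1
Insert x = 21
Old length even (10). Middle pair: indices 4,5 = -3,5.
New length odd (11). New median = single middle element.
x = 21: 8 elements are < x, 2 elements are > x.
New sorted list: [-14, -12, -8, -7, -3, 5, 12, 14, 21, 29, 34]
New median = 5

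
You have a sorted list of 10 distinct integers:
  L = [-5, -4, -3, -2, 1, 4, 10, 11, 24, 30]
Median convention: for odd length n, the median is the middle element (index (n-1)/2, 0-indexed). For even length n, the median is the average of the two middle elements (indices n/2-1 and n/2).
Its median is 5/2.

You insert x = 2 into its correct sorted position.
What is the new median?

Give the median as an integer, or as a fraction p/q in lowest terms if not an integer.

Old list (sorted, length 10): [-5, -4, -3, -2, 1, 4, 10, 11, 24, 30]
Old median = 5/2
Insert x = 2
Old length even (10). Middle pair: indices 4,5 = 1,4.
New length odd (11). New median = single middle element.
x = 2: 5 elements are < x, 5 elements are > x.
New sorted list: [-5, -4, -3, -2, 1, 2, 4, 10, 11, 24, 30]
New median = 2

Answer: 2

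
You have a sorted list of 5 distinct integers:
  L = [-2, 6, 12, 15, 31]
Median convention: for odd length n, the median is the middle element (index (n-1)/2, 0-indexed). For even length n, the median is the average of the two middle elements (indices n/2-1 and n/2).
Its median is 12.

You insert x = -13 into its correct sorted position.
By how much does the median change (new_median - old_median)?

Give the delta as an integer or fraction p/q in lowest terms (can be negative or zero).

Answer: -3

Derivation:
Old median = 12
After inserting x = -13: new sorted = [-13, -2, 6, 12, 15, 31]
New median = 9
Delta = 9 - 12 = -3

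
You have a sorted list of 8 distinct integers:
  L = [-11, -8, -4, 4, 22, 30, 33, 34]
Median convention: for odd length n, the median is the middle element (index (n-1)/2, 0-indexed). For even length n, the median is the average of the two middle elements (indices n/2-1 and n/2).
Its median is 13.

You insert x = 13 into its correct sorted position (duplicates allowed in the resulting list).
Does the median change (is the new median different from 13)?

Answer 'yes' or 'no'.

Old median = 13
Insert x = 13
New median = 13
Changed? no

Answer: no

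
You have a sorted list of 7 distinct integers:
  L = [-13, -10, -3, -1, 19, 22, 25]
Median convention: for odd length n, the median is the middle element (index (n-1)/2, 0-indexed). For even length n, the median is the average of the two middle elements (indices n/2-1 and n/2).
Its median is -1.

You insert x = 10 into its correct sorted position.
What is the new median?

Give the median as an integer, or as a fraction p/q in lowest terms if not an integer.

Old list (sorted, length 7): [-13, -10, -3, -1, 19, 22, 25]
Old median = -1
Insert x = 10
Old length odd (7). Middle was index 3 = -1.
New length even (8). New median = avg of two middle elements.
x = 10: 4 elements are < x, 3 elements are > x.
New sorted list: [-13, -10, -3, -1, 10, 19, 22, 25]
New median = 9/2

Answer: 9/2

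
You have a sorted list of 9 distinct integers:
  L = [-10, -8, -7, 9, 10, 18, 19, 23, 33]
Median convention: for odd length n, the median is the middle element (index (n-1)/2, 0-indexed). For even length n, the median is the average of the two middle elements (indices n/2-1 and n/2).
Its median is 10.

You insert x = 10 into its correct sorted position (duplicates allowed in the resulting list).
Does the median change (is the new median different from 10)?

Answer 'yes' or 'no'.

Answer: no

Derivation:
Old median = 10
Insert x = 10
New median = 10
Changed? no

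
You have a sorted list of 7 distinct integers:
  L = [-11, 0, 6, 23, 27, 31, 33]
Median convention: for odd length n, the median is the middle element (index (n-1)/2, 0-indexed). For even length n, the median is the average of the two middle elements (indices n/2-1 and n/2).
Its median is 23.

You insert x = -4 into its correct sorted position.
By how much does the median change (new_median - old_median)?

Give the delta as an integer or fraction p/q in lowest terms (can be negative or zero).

Answer: -17/2

Derivation:
Old median = 23
After inserting x = -4: new sorted = [-11, -4, 0, 6, 23, 27, 31, 33]
New median = 29/2
Delta = 29/2 - 23 = -17/2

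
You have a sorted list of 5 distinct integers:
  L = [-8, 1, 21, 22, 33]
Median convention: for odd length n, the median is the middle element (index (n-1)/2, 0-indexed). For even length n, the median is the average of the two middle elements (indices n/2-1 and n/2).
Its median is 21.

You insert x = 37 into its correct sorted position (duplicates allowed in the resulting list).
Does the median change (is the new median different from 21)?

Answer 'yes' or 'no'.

Answer: yes

Derivation:
Old median = 21
Insert x = 37
New median = 43/2
Changed? yes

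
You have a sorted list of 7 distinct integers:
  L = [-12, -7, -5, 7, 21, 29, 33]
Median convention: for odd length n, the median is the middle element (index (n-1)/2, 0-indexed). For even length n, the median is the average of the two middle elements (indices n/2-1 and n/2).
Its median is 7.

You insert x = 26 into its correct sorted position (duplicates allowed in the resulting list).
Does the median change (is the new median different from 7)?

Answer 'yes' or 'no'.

Old median = 7
Insert x = 26
New median = 14
Changed? yes

Answer: yes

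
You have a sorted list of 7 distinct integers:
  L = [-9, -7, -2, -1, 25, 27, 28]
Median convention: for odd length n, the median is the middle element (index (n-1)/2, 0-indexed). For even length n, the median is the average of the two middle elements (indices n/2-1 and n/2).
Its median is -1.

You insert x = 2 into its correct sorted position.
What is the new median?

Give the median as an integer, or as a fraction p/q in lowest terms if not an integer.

Old list (sorted, length 7): [-9, -7, -2, -1, 25, 27, 28]
Old median = -1
Insert x = 2
Old length odd (7). Middle was index 3 = -1.
New length even (8). New median = avg of two middle elements.
x = 2: 4 elements are < x, 3 elements are > x.
New sorted list: [-9, -7, -2, -1, 2, 25, 27, 28]
New median = 1/2

Answer: 1/2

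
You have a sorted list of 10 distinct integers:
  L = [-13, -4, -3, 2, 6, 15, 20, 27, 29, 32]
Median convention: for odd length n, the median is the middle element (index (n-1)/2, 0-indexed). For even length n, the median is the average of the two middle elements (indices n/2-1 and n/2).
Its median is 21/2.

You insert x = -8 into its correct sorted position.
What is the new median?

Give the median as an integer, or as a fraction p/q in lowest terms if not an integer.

Old list (sorted, length 10): [-13, -4, -3, 2, 6, 15, 20, 27, 29, 32]
Old median = 21/2
Insert x = -8
Old length even (10). Middle pair: indices 4,5 = 6,15.
New length odd (11). New median = single middle element.
x = -8: 1 elements are < x, 9 elements are > x.
New sorted list: [-13, -8, -4, -3, 2, 6, 15, 20, 27, 29, 32]
New median = 6

Answer: 6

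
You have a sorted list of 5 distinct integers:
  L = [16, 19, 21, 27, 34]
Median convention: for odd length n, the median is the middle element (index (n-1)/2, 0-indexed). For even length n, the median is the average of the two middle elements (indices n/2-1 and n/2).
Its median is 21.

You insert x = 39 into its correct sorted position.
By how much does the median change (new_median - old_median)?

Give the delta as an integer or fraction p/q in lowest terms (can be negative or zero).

Answer: 3

Derivation:
Old median = 21
After inserting x = 39: new sorted = [16, 19, 21, 27, 34, 39]
New median = 24
Delta = 24 - 21 = 3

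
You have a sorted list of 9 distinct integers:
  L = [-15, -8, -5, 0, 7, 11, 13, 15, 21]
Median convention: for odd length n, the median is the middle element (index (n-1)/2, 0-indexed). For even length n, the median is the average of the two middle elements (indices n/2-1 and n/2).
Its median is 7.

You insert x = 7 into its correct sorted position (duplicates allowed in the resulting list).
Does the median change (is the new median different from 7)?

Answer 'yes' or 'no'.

Old median = 7
Insert x = 7
New median = 7
Changed? no

Answer: no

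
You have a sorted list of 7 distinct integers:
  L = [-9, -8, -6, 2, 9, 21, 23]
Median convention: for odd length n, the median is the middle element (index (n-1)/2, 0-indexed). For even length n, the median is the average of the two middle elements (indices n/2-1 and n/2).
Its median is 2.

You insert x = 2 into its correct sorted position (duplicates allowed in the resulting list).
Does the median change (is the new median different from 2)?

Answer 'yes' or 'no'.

Old median = 2
Insert x = 2
New median = 2
Changed? no

Answer: no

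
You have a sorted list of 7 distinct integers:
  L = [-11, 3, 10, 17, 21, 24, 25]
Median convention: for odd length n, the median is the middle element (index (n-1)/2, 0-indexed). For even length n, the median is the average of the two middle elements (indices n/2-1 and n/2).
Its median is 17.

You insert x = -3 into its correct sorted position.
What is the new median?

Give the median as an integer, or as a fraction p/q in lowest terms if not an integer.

Old list (sorted, length 7): [-11, 3, 10, 17, 21, 24, 25]
Old median = 17
Insert x = -3
Old length odd (7). Middle was index 3 = 17.
New length even (8). New median = avg of two middle elements.
x = -3: 1 elements are < x, 6 elements are > x.
New sorted list: [-11, -3, 3, 10, 17, 21, 24, 25]
New median = 27/2

Answer: 27/2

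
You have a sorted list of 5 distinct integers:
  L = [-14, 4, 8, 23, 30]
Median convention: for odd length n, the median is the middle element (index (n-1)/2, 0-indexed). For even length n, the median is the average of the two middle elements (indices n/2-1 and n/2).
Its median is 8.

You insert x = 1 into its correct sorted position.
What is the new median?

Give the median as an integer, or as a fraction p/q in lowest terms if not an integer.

Answer: 6

Derivation:
Old list (sorted, length 5): [-14, 4, 8, 23, 30]
Old median = 8
Insert x = 1
Old length odd (5). Middle was index 2 = 8.
New length even (6). New median = avg of two middle elements.
x = 1: 1 elements are < x, 4 elements are > x.
New sorted list: [-14, 1, 4, 8, 23, 30]
New median = 6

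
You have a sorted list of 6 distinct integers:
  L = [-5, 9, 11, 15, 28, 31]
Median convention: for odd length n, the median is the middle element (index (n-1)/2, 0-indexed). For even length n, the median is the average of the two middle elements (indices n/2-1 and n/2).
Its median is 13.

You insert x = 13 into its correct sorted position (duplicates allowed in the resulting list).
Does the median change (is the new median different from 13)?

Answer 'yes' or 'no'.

Old median = 13
Insert x = 13
New median = 13
Changed? no

Answer: no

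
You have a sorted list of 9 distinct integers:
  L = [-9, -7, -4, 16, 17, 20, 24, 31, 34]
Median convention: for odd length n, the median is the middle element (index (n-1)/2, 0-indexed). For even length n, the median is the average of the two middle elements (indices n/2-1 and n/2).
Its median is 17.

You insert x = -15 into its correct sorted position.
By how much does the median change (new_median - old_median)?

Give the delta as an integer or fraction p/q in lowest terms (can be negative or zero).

Answer: -1/2

Derivation:
Old median = 17
After inserting x = -15: new sorted = [-15, -9, -7, -4, 16, 17, 20, 24, 31, 34]
New median = 33/2
Delta = 33/2 - 17 = -1/2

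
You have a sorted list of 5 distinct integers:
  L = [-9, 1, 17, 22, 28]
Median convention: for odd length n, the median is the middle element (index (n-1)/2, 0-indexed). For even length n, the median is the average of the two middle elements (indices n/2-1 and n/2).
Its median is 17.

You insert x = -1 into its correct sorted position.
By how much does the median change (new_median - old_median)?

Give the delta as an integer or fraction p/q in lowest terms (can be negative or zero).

Old median = 17
After inserting x = -1: new sorted = [-9, -1, 1, 17, 22, 28]
New median = 9
Delta = 9 - 17 = -8

Answer: -8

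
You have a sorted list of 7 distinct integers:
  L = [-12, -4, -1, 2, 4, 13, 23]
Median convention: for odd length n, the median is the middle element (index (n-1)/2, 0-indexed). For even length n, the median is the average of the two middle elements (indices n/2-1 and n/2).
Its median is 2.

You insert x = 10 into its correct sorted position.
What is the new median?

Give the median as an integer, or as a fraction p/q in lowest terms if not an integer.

Answer: 3

Derivation:
Old list (sorted, length 7): [-12, -4, -1, 2, 4, 13, 23]
Old median = 2
Insert x = 10
Old length odd (7). Middle was index 3 = 2.
New length even (8). New median = avg of two middle elements.
x = 10: 5 elements are < x, 2 elements are > x.
New sorted list: [-12, -4, -1, 2, 4, 10, 13, 23]
New median = 3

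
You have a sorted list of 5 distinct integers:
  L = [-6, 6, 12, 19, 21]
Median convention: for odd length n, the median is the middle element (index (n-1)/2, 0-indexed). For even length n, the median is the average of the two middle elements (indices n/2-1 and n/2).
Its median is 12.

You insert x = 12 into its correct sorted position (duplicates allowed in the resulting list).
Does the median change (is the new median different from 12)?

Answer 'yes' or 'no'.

Answer: no

Derivation:
Old median = 12
Insert x = 12
New median = 12
Changed? no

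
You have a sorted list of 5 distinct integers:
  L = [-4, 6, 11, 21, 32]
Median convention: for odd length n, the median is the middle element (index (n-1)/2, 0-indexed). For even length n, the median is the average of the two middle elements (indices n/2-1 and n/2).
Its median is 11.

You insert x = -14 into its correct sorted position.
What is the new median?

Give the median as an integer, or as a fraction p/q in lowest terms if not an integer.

Old list (sorted, length 5): [-4, 6, 11, 21, 32]
Old median = 11
Insert x = -14
Old length odd (5). Middle was index 2 = 11.
New length even (6). New median = avg of two middle elements.
x = -14: 0 elements are < x, 5 elements are > x.
New sorted list: [-14, -4, 6, 11, 21, 32]
New median = 17/2

Answer: 17/2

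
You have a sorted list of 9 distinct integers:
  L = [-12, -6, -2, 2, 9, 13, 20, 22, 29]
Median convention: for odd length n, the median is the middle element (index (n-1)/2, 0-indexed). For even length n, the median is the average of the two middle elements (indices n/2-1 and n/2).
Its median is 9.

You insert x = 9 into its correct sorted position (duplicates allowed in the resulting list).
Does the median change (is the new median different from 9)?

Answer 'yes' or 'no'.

Old median = 9
Insert x = 9
New median = 9
Changed? no

Answer: no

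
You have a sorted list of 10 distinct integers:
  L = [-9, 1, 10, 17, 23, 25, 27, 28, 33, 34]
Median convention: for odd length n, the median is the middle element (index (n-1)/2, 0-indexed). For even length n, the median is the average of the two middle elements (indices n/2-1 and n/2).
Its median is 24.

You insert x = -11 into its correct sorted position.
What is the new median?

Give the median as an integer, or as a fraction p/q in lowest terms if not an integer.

Answer: 23

Derivation:
Old list (sorted, length 10): [-9, 1, 10, 17, 23, 25, 27, 28, 33, 34]
Old median = 24
Insert x = -11
Old length even (10). Middle pair: indices 4,5 = 23,25.
New length odd (11). New median = single middle element.
x = -11: 0 elements are < x, 10 elements are > x.
New sorted list: [-11, -9, 1, 10, 17, 23, 25, 27, 28, 33, 34]
New median = 23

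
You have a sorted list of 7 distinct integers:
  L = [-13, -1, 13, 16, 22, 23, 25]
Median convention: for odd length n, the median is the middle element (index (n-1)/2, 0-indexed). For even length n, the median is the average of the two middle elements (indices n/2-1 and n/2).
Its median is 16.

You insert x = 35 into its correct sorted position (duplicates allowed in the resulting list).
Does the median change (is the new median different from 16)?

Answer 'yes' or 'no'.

Answer: yes

Derivation:
Old median = 16
Insert x = 35
New median = 19
Changed? yes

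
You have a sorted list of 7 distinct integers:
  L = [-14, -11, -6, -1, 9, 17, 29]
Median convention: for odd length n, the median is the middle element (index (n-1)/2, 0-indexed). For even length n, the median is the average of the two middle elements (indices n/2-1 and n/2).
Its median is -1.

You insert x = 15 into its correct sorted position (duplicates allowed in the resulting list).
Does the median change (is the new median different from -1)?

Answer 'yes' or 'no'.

Old median = -1
Insert x = 15
New median = 4
Changed? yes

Answer: yes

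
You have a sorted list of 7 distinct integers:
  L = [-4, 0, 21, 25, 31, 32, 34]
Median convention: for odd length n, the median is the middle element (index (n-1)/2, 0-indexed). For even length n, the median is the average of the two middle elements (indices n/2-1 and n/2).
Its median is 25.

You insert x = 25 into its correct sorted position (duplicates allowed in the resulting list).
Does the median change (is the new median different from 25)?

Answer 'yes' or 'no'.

Answer: no

Derivation:
Old median = 25
Insert x = 25
New median = 25
Changed? no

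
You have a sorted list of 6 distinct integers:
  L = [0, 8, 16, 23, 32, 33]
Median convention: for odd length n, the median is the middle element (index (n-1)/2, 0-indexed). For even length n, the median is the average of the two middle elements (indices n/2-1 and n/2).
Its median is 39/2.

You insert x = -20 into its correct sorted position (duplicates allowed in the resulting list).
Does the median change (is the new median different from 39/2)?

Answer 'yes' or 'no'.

Answer: yes

Derivation:
Old median = 39/2
Insert x = -20
New median = 16
Changed? yes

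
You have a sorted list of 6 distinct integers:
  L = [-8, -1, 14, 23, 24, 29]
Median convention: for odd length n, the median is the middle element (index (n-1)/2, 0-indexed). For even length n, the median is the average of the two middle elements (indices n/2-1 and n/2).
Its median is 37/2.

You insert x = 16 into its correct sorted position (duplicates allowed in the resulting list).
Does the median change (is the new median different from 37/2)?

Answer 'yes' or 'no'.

Answer: yes

Derivation:
Old median = 37/2
Insert x = 16
New median = 16
Changed? yes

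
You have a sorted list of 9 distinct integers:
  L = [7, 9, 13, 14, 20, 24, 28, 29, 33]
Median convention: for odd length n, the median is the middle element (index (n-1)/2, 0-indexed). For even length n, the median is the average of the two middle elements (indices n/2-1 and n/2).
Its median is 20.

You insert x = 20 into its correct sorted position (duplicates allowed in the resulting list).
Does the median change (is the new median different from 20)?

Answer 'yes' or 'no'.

Answer: no

Derivation:
Old median = 20
Insert x = 20
New median = 20
Changed? no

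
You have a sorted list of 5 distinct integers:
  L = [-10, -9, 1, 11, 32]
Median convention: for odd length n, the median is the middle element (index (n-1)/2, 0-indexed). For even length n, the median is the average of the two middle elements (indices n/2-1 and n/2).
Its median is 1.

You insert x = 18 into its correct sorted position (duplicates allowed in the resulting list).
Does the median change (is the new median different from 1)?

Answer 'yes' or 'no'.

Answer: yes

Derivation:
Old median = 1
Insert x = 18
New median = 6
Changed? yes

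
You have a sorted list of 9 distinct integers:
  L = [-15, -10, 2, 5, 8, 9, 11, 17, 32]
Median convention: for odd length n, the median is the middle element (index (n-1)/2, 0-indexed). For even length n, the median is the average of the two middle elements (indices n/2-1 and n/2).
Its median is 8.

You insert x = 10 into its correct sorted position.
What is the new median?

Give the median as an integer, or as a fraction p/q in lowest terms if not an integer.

Answer: 17/2

Derivation:
Old list (sorted, length 9): [-15, -10, 2, 5, 8, 9, 11, 17, 32]
Old median = 8
Insert x = 10
Old length odd (9). Middle was index 4 = 8.
New length even (10). New median = avg of two middle elements.
x = 10: 6 elements are < x, 3 elements are > x.
New sorted list: [-15, -10, 2, 5, 8, 9, 10, 11, 17, 32]
New median = 17/2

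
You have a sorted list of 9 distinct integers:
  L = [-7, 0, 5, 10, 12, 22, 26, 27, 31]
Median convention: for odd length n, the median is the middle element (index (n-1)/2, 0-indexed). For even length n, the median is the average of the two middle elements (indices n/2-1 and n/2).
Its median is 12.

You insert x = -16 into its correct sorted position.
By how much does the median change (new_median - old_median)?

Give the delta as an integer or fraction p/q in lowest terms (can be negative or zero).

Old median = 12
After inserting x = -16: new sorted = [-16, -7, 0, 5, 10, 12, 22, 26, 27, 31]
New median = 11
Delta = 11 - 12 = -1

Answer: -1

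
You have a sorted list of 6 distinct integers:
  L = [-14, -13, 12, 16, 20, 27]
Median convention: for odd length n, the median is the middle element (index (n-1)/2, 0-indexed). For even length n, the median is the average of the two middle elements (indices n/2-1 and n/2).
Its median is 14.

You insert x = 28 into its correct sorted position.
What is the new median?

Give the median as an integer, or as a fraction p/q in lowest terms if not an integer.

Old list (sorted, length 6): [-14, -13, 12, 16, 20, 27]
Old median = 14
Insert x = 28
Old length even (6). Middle pair: indices 2,3 = 12,16.
New length odd (7). New median = single middle element.
x = 28: 6 elements are < x, 0 elements are > x.
New sorted list: [-14, -13, 12, 16, 20, 27, 28]
New median = 16

Answer: 16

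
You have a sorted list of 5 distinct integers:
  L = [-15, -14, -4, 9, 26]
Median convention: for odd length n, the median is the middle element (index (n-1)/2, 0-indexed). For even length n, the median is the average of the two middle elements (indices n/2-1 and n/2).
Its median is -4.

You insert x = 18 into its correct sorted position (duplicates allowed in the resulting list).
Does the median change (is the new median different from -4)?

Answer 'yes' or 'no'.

Answer: yes

Derivation:
Old median = -4
Insert x = 18
New median = 5/2
Changed? yes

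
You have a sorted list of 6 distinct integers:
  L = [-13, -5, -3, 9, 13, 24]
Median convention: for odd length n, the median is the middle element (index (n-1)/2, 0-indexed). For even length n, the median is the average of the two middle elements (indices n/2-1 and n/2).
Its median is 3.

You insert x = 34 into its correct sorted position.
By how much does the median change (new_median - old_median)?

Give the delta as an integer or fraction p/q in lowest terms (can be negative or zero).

Answer: 6

Derivation:
Old median = 3
After inserting x = 34: new sorted = [-13, -5, -3, 9, 13, 24, 34]
New median = 9
Delta = 9 - 3 = 6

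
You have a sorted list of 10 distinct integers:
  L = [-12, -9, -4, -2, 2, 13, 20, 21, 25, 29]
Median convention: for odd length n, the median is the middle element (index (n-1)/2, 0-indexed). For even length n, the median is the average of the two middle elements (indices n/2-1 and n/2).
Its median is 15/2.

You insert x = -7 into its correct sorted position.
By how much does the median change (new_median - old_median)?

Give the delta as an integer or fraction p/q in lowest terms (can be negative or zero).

Old median = 15/2
After inserting x = -7: new sorted = [-12, -9, -7, -4, -2, 2, 13, 20, 21, 25, 29]
New median = 2
Delta = 2 - 15/2 = -11/2

Answer: -11/2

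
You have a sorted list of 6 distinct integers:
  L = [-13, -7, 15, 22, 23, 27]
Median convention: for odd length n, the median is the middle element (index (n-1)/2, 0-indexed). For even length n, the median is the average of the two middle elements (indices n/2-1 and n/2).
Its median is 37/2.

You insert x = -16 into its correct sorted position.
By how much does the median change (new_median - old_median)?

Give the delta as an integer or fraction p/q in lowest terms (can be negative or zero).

Old median = 37/2
After inserting x = -16: new sorted = [-16, -13, -7, 15, 22, 23, 27]
New median = 15
Delta = 15 - 37/2 = -7/2

Answer: -7/2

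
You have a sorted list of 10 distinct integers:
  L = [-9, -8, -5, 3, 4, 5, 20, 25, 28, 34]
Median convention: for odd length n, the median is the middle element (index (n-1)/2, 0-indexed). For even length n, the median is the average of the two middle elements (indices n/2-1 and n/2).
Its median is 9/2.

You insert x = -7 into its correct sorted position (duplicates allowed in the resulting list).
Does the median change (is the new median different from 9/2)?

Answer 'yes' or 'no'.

Old median = 9/2
Insert x = -7
New median = 4
Changed? yes

Answer: yes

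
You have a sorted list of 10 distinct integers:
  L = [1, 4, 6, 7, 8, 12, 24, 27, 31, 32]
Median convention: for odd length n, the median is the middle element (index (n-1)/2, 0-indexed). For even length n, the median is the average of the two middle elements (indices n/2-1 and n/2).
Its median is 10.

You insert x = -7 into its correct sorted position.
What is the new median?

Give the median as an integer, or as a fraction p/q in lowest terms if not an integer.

Old list (sorted, length 10): [1, 4, 6, 7, 8, 12, 24, 27, 31, 32]
Old median = 10
Insert x = -7
Old length even (10). Middle pair: indices 4,5 = 8,12.
New length odd (11). New median = single middle element.
x = -7: 0 elements are < x, 10 elements are > x.
New sorted list: [-7, 1, 4, 6, 7, 8, 12, 24, 27, 31, 32]
New median = 8

Answer: 8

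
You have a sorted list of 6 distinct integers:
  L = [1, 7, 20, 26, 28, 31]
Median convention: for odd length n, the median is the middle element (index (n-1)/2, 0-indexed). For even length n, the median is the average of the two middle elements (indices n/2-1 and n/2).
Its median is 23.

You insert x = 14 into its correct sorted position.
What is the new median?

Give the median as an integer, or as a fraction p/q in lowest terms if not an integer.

Old list (sorted, length 6): [1, 7, 20, 26, 28, 31]
Old median = 23
Insert x = 14
Old length even (6). Middle pair: indices 2,3 = 20,26.
New length odd (7). New median = single middle element.
x = 14: 2 elements are < x, 4 elements are > x.
New sorted list: [1, 7, 14, 20, 26, 28, 31]
New median = 20

Answer: 20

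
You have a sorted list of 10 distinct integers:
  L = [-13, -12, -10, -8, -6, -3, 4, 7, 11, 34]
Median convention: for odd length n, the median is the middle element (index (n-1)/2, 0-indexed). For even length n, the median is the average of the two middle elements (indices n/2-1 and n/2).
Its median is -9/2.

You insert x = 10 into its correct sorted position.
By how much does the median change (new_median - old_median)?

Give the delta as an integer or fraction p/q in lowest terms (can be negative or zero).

Answer: 3/2

Derivation:
Old median = -9/2
After inserting x = 10: new sorted = [-13, -12, -10, -8, -6, -3, 4, 7, 10, 11, 34]
New median = -3
Delta = -3 - -9/2 = 3/2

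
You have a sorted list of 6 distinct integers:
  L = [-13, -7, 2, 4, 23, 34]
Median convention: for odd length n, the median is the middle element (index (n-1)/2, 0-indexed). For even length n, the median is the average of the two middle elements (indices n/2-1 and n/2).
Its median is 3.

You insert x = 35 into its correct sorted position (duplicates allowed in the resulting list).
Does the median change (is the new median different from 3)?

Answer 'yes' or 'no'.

Answer: yes

Derivation:
Old median = 3
Insert x = 35
New median = 4
Changed? yes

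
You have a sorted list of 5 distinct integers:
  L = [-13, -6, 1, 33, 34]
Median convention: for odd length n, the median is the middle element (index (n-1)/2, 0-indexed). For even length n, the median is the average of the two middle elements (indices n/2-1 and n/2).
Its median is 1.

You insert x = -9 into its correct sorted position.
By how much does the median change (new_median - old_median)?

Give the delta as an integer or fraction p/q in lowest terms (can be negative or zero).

Answer: -7/2

Derivation:
Old median = 1
After inserting x = -9: new sorted = [-13, -9, -6, 1, 33, 34]
New median = -5/2
Delta = -5/2 - 1 = -7/2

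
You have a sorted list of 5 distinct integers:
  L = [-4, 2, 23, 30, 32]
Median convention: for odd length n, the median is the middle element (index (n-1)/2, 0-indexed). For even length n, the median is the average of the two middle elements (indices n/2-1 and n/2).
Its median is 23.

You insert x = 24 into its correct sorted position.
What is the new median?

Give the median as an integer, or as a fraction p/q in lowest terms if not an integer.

Old list (sorted, length 5): [-4, 2, 23, 30, 32]
Old median = 23
Insert x = 24
Old length odd (5). Middle was index 2 = 23.
New length even (6). New median = avg of two middle elements.
x = 24: 3 elements are < x, 2 elements are > x.
New sorted list: [-4, 2, 23, 24, 30, 32]
New median = 47/2

Answer: 47/2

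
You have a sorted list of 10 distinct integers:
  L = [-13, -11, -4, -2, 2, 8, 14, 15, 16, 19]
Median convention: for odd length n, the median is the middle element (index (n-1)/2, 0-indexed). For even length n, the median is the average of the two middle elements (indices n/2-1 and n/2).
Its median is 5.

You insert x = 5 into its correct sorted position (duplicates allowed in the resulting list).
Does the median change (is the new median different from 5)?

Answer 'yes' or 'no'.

Old median = 5
Insert x = 5
New median = 5
Changed? no

Answer: no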